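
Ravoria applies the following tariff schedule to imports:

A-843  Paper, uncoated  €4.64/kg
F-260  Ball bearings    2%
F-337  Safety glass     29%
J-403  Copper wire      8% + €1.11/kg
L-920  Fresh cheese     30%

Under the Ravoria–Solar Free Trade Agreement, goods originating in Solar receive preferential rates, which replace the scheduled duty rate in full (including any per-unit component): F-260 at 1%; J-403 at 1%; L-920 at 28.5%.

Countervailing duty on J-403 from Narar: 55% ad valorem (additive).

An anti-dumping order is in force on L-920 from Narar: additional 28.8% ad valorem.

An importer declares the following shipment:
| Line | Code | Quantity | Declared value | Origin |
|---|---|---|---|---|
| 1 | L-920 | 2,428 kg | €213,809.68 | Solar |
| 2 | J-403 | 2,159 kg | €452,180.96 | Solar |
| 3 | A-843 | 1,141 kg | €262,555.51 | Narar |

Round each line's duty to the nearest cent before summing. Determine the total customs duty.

Line 1 (L-920, Solar, 2,428 kg, €213,809.68):
Base rate for L-920 is 30%.
Origin Solar qualifies under the Ravoria–Solar agreement and L-920 is covered: preferential rate 28.5% applies instead.
The additional-duty order on L-920 targets Narar, not Solar; it does not apply.
Duty = €213,809.68 × 28.5% = €60,935.76.
Line 2 (J-403, Solar, 2,159 kg, €452,180.96):
Base rate for J-403 is 8% + €1.11/kg.
Origin Solar qualifies under the Ravoria–Solar agreement and J-403 is covered: preferential rate 1% applies instead.
The additional-duty order on J-403 targets Narar, not Solar; it does not apply.
Duty = €452,180.96 × 1% = €4,521.81.
Line 3 (A-843, Narar, 1,141 kg, €262,555.51):
Base rate for A-843 is €4.64/kg.
Duty = 1,141 × €4.64 = €5,294.24.
Total = €60,935.76 + €4,521.81 + €5,294.24 = €70,751.81.

€70,751.81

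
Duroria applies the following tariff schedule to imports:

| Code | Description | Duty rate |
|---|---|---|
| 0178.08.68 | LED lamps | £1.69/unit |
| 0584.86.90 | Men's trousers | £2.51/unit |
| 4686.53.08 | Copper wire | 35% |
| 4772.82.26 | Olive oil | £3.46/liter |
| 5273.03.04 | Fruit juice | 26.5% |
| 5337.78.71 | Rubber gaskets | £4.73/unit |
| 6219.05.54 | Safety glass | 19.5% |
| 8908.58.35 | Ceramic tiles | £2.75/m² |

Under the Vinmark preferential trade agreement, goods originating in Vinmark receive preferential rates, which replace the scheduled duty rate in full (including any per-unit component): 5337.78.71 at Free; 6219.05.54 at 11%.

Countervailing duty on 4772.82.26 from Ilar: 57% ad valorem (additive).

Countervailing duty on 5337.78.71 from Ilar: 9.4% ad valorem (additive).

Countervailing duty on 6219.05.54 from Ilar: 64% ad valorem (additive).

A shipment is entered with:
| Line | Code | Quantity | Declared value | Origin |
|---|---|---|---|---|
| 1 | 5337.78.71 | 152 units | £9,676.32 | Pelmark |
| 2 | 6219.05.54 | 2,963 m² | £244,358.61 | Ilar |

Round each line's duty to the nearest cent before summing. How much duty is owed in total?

Line 1 (5337.78.71, Pelmark, 152 units, £9,676.32):
Base rate for 5337.78.71 is £4.73/unit.
5337.78.71 has an FTA preferential rate, but origin Pelmark is not Vinmark; base rate stands.
The additional-duty order on 5337.78.71 targets Ilar, not Pelmark; it does not apply.
Duty = 152 × £4.73 = £718.96.
Line 2 (6219.05.54, Ilar, 2,963 m², £244,358.61):
Base rate for 6219.05.54 is 19.5%.
6219.05.54 has an FTA preferential rate, but origin Ilar is not Vinmark; base rate stands.
Additional duty on 6219.05.54 from Ilar: +64%. Applied ad valorem rate: 19.5% + 64% = 83.5%.
Duty = £244,358.61 × 83.5% = £204,039.44.
Total = £718.96 + £204,039.44 = £204,758.40.

£204,758.40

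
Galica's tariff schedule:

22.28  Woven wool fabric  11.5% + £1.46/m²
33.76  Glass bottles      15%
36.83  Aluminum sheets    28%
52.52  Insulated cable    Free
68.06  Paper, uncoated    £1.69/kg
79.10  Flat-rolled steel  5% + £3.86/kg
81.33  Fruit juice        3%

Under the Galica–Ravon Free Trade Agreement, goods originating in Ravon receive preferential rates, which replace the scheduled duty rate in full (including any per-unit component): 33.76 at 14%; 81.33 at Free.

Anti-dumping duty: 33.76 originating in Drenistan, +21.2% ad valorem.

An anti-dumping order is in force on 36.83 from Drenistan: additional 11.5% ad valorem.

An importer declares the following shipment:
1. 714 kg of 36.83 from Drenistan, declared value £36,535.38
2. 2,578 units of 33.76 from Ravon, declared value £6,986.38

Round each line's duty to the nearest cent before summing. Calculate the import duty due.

Line 1 (36.83, Drenistan, 714 kg, £36,535.38):
Base rate for 36.83 is 28%.
Additional duty on 36.83 from Drenistan: +11.5%. Applied ad valorem rate: 28% + 11.5% = 39.5%.
Duty = £36,535.38 × 39.5% = £14,431.48.
Line 2 (33.76, Ravon, 2,578 units, £6,986.38):
Base rate for 33.76 is 15%.
Origin Ravon qualifies under the Galica–Ravon agreement and 33.76 is covered: preferential rate 14% applies instead.
The additional-duty order on 33.76 targets Drenistan, not Ravon; it does not apply.
Duty = £6,986.38 × 14% = £978.09.
Total = £14,431.48 + £978.09 = £15,409.57.

£15,409.57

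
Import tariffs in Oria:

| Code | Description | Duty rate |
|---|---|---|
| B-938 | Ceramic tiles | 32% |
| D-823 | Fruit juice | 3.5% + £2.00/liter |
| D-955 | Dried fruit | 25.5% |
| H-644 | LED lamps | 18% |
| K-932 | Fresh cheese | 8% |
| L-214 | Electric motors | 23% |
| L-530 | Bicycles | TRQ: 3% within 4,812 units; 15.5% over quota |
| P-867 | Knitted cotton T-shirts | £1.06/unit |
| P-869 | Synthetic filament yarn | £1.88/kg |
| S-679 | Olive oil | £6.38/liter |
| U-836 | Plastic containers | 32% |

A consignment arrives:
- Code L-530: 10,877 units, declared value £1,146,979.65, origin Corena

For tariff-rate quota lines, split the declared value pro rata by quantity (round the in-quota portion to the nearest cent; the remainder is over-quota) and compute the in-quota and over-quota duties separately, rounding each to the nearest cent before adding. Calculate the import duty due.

£114,353.67

Line 1 (L-530, Corena, 10,877 units, £1,146,979.65):
Code L-530 is under a tariff-rate quota (threshold 4,812 units). In-quota: 4,812 units at 3%; over-quota: 6,065 units at 15.5%.
Pro-rata value split: in-quota = £1,146,979.65 × 4,812/10,877 = £507,425.40; over-quota = £1,146,979.65 − £507,425.40 = £639,554.25.
In-quota duty = £507,425.40 × 3% = £15,222.76. Over-quota duty = £639,554.25 × 15.5% = £99,130.91.
Line duty = £15,222.76 + £99,130.91 = £114,353.67.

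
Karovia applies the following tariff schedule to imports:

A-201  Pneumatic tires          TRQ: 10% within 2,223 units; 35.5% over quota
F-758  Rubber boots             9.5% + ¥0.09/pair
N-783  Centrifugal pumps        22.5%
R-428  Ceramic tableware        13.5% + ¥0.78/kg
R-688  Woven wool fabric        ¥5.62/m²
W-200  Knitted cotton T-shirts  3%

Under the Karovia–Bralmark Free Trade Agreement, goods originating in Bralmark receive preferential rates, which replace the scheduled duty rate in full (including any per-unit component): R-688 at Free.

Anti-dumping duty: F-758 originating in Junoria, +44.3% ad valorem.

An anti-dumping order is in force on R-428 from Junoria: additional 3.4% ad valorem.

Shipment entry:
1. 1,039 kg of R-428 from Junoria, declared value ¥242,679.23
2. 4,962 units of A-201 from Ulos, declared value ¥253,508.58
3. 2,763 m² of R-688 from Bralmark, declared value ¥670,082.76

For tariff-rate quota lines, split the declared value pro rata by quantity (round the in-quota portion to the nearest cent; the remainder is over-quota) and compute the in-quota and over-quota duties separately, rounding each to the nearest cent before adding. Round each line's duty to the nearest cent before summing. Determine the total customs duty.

Line 1 (R-428, Junoria, 1,039 kg, ¥242,679.23):
Base rate for R-428 is 13.5% + ¥0.78/kg.
Additional duty on R-428 from Junoria: +3.4%. Applied ad valorem rate: 13.5% + 3.4% = 16.9%.
Duty = ¥242,679.23 × 16.9% + 1,039 × ¥0.78 = ¥41,823.21.
Line 2 (A-201, Ulos, 4,962 units, ¥253,508.58):
Code A-201 is under a tariff-rate quota (threshold 2,223 units). In-quota: 2,223 units at 10%; over-quota: 2,739 units at 35.5%.
Pro-rata value split: in-quota = ¥253,508.58 × 2,223/4,962 = ¥113,573.07; over-quota = ¥253,508.58 − ¥113,573.07 = ¥139,935.51.
In-quota duty = ¥113,573.07 × 10% = ¥11,357.31. Over-quota duty = ¥139,935.51 × 35.5% = ¥49,677.11.
Line duty = ¥11,357.31 + ¥49,677.11 = ¥61,034.42.
Line 3 (R-688, Bralmark, 2,763 m², ¥670,082.76):
Base rate for R-688 is ¥5.62/m².
Origin Bralmark qualifies under the Karovia–Bralmark agreement and R-688 is covered: preferential rate Free applies instead.
Duty = ¥670,082.76 × 0% = ¥0.00.
Total = ¥41,823.21 + ¥61,034.42 + ¥0.00 = ¥102,857.63.

¥102,857.63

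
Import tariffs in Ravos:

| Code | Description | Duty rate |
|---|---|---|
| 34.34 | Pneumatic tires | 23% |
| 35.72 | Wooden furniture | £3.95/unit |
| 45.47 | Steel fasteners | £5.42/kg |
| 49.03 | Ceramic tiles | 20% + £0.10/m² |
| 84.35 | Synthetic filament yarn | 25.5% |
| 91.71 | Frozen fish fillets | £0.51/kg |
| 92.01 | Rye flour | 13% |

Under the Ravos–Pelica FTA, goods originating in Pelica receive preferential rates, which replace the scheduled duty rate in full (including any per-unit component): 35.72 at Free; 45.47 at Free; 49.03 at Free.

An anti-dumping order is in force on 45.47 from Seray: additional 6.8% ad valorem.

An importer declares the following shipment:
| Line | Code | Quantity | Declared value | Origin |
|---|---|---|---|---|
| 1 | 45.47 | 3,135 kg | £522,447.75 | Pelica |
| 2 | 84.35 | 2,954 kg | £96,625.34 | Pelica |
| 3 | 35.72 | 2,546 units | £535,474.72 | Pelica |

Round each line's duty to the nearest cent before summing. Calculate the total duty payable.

£24,639.46

Line 1 (45.47, Pelica, 3,135 kg, £522,447.75):
Base rate for 45.47 is £5.42/kg.
Origin Pelica qualifies under the Ravos–Pelica agreement and 45.47 is covered: preferential rate Free applies instead.
The additional-duty order on 45.47 targets Seray, not Pelica; it does not apply.
Duty = £522,447.75 × 0% = £0.00.
Line 2 (84.35, Pelica, 2,954 kg, £96,625.34):
Base rate for 84.35 is 25.5%.
Origin Pelica is the FTA partner but 84.35 is not on the preference list; base rate stands.
Duty = £96,625.34 × 25.5% = £24,639.46.
Line 3 (35.72, Pelica, 2,546 units, £535,474.72):
Base rate for 35.72 is £3.95/unit.
Origin Pelica qualifies under the Ravos–Pelica agreement and 35.72 is covered: preferential rate Free applies instead.
Duty = £535,474.72 × 0% = £0.00.
Total = £0.00 + £24,639.46 + £0.00 = £24,639.46.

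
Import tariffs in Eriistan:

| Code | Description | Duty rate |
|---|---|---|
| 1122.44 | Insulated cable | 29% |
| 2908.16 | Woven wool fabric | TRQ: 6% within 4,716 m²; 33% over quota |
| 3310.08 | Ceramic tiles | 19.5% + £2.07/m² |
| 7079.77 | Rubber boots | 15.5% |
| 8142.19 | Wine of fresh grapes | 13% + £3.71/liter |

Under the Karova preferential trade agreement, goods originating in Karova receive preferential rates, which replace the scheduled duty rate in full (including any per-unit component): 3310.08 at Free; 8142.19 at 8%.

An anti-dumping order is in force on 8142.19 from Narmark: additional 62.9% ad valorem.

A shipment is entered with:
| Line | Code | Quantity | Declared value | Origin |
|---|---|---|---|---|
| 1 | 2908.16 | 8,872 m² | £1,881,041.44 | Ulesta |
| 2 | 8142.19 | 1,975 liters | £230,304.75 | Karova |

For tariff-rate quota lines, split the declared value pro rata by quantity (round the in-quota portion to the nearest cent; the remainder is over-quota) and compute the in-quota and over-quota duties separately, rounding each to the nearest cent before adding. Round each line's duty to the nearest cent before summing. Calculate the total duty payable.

Line 1 (2908.16, Ulesta, 8,872 m², £1,881,041.44):
Code 2908.16 is under a tariff-rate quota (threshold 4,716 m²). In-quota: 4,716 m² at 6%; over-quota: 4,156 m² at 33%.
Pro-rata value split: in-quota = £1,881,041.44 × 4,716/8,872 = £999,886.32; over-quota = £1,881,041.44 − £999,886.32 = £881,155.12.
In-quota duty = £999,886.32 × 6% = £59,993.18. Over-quota duty = £881,155.12 × 33% = £290,781.19.
Line duty = £59,993.18 + £290,781.19 = £350,774.37.
Line 2 (8142.19, Karova, 1,975 liters, £230,304.75):
Base rate for 8142.19 is 13% + £3.71/liter.
Origin Karova qualifies under the Eriistan–Karova agreement and 8142.19 is covered: preferential rate 8% applies instead.
The additional-duty order on 8142.19 targets Narmark, not Karova; it does not apply.
Duty = £230,304.75 × 8% = £18,424.38.
Total = £350,774.37 + £18,424.38 = £369,198.75.

£369,198.75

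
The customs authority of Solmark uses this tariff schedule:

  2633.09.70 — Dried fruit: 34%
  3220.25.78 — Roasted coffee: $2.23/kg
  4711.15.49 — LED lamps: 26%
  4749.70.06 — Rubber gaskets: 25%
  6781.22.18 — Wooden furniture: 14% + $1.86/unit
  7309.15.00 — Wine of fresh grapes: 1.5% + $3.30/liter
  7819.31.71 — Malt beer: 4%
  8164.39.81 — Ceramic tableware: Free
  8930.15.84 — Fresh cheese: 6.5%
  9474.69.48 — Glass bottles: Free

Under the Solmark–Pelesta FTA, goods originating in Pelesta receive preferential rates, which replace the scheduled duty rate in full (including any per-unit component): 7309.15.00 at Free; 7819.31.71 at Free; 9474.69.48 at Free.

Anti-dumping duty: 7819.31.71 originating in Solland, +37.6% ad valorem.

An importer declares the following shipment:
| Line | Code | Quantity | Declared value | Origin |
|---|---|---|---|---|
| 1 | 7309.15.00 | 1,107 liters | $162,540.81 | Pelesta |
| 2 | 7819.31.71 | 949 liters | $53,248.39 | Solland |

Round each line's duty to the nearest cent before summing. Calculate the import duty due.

Line 1 (7309.15.00, Pelesta, 1,107 liters, $162,540.81):
Base rate for 7309.15.00 is 1.5% + $3.30/liter.
Origin Pelesta qualifies under the Solmark–Pelesta agreement and 7309.15.00 is covered: preferential rate Free applies instead.
Duty = $162,540.81 × 0% = $0.00.
Line 2 (7819.31.71, Solland, 949 liters, $53,248.39):
Base rate for 7819.31.71 is 4%.
7819.31.71 has an FTA preferential rate, but origin Solland is not Pelesta; base rate stands.
Additional duty on 7819.31.71 from Solland: +37.6%. Applied ad valorem rate: 4% + 37.6% = 41.6%.
Duty = $53,248.39 × 41.6% = $22,151.33.
Total = $0.00 + $22,151.33 = $22,151.33.

$22,151.33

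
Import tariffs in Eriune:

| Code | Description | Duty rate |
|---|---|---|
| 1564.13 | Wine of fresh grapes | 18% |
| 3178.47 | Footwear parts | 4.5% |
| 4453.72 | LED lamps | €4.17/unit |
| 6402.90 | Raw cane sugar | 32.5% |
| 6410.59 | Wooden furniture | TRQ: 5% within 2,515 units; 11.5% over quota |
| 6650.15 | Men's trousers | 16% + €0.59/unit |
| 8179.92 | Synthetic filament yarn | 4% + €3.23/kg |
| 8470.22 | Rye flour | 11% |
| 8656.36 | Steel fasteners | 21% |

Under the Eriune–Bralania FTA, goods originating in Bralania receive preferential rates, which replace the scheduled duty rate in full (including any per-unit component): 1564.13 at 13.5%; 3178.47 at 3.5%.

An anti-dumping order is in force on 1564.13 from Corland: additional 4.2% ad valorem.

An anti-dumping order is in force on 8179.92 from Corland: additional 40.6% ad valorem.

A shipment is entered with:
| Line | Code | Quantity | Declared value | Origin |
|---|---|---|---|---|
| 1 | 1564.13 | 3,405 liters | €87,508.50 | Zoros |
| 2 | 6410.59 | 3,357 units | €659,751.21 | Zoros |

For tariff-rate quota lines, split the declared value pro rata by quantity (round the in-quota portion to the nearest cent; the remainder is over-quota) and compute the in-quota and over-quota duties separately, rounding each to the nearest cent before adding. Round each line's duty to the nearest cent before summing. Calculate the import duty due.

€59,495.18

Line 1 (1564.13, Zoros, 3,405 liters, €87,508.50):
Base rate for 1564.13 is 18%.
1564.13 has an FTA preferential rate, but origin Zoros is not Bralania; base rate stands.
The additional-duty order on 1564.13 targets Corland, not Zoros; it does not apply.
Duty = €87,508.50 × 18% = €15,751.53.
Line 2 (6410.59, Zoros, 3,357 units, €659,751.21):
Code 6410.59 is under a tariff-rate quota (threshold 2,515 units). In-quota: 2,515 units at 5%; over-quota: 842 units at 11.5%.
Pro-rata value split: in-quota = €659,751.21 × 2,515/3,357 = €494,272.95; over-quota = €659,751.21 − €494,272.95 = €165,478.26.
In-quota duty = €494,272.95 × 5% = €24,713.65. Over-quota duty = €165,478.26 × 11.5% = €19,030.00.
Line duty = €24,713.65 + €19,030.00 = €43,743.65.
Total = €15,751.53 + €43,743.65 = €59,495.18.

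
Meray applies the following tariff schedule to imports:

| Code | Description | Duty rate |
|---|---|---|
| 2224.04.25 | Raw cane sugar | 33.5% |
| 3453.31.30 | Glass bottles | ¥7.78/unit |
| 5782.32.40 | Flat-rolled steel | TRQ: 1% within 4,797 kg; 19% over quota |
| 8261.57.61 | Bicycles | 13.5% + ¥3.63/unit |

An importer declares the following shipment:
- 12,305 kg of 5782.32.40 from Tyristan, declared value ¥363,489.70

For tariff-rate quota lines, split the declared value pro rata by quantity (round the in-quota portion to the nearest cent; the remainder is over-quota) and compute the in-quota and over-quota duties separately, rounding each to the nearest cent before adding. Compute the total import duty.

¥43,556.43

Line 1 (5782.32.40, Tyristan, 12,305 kg, ¥363,489.70):
Code 5782.32.40 is under a tariff-rate quota (threshold 4,797 kg). In-quota: 4,797 kg at 1%; over-quota: 7,508 kg at 19%.
Pro-rata value split: in-quota = ¥363,489.70 × 4,797/12,305 = ¥141,703.38; over-quota = ¥363,489.70 − ¥141,703.38 = ¥221,786.32.
In-quota duty = ¥141,703.38 × 1% = ¥1,417.03. Over-quota duty = ¥221,786.32 × 19% = ¥42,139.40.
Line duty = ¥1,417.03 + ¥42,139.40 = ¥43,556.43.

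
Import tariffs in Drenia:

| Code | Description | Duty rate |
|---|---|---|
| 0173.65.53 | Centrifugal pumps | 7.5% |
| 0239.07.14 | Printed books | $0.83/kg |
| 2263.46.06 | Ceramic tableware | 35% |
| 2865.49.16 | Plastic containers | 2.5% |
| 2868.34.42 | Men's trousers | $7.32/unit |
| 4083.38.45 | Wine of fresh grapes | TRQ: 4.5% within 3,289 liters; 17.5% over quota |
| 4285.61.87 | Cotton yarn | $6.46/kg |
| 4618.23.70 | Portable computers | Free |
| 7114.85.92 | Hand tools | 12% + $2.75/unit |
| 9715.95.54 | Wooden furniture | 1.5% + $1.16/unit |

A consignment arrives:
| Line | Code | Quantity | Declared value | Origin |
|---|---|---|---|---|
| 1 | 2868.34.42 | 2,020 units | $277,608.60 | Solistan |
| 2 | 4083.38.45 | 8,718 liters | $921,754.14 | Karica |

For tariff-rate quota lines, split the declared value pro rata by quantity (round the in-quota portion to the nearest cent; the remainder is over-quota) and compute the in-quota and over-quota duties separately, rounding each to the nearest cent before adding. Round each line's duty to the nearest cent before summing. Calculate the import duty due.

$130,886.40

Line 1 (2868.34.42, Solistan, 2,020 units, $277,608.60):
Base rate for 2868.34.42 is $7.32/unit.
Duty = 2,020 × $7.32 = $14,786.40.
Line 2 (4083.38.45, Karica, 8,718 liters, $921,754.14):
Code 4083.38.45 is under a tariff-rate quota (threshold 3,289 liters). In-quota: 3,289 liters at 4.5%; over-quota: 5,429 liters at 17.5%.
Pro-rata value split: in-quota = $921,754.14 × 3,289/8,718 = $347,745.97; over-quota = $921,754.14 − $347,745.97 = $574,008.17.
In-quota duty = $347,745.97 × 4.5% = $15,648.57. Over-quota duty = $574,008.17 × 17.5% = $100,451.43.
Line duty = $15,648.57 + $100,451.43 = $116,100.00.
Total = $14,786.40 + $116,100.00 = $130,886.40.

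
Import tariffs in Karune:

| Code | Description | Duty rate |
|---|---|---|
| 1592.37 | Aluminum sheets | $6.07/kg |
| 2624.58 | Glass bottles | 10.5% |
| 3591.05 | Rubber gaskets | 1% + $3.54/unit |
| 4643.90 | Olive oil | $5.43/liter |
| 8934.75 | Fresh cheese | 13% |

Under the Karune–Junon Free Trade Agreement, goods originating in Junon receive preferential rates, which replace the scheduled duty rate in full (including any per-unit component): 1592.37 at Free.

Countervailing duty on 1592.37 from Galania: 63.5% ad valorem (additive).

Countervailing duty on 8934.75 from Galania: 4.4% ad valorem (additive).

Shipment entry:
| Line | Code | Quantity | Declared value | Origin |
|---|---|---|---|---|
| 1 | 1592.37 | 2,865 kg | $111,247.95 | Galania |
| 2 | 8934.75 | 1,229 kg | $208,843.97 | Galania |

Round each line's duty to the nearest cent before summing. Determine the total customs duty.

$124,371.85

Line 1 (1592.37, Galania, 2,865 kg, $111,247.95):
Base rate for 1592.37 is $6.07/kg.
1592.37 has an FTA preferential rate, but origin Galania is not Junon; base rate stands.
Additional duty on 1592.37 from Galania: +63.5% ad valorem. Applied ad valorem rate = 63.5%.
Duty = $111,247.95 × 63.5% + 2,865 × $6.07 = $88,033.00.
Line 2 (8934.75, Galania, 1,229 kg, $208,843.97):
Base rate for 8934.75 is 13%.
Additional duty on 8934.75 from Galania: +4.4%. Applied ad valorem rate: 13% + 4.4% = 17.4%.
Duty = $208,843.97 × 17.4% = $36,338.85.
Total = $88,033.00 + $36,338.85 = $124,371.85.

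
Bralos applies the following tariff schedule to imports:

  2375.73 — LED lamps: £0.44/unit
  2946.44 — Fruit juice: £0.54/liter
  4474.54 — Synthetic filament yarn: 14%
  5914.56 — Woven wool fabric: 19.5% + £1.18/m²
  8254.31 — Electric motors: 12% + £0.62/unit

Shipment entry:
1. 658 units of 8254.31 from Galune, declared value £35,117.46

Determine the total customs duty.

Line 1 (8254.31, Galune, 658 units, £35,117.46):
Base rate for 8254.31 is 12% + £0.62/unit.
Duty = £35,117.46 × 12% + 658 × £0.62 = £4,622.06.

£4,622.06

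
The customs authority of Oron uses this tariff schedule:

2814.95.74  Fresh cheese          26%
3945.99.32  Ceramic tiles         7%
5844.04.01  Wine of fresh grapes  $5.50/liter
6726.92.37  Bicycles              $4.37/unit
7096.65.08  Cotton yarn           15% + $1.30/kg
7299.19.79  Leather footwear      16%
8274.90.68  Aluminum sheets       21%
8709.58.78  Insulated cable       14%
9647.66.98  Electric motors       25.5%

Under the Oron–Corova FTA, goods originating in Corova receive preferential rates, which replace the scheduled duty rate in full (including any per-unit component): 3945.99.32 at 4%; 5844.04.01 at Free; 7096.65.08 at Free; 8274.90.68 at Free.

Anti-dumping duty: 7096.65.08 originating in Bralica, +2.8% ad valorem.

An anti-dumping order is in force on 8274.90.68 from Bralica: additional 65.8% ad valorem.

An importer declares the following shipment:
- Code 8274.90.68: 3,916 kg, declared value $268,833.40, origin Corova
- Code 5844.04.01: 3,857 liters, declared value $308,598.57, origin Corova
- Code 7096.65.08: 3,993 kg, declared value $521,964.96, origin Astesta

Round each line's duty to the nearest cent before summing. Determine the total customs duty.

Line 1 (8274.90.68, Corova, 3,916 kg, $268,833.40):
Base rate for 8274.90.68 is 21%.
Origin Corova qualifies under the Oron–Corova agreement and 8274.90.68 is covered: preferential rate Free applies instead.
The additional-duty order on 8274.90.68 targets Bralica, not Corova; it does not apply.
Duty = $268,833.40 × 0% = $0.00.
Line 2 (5844.04.01, Corova, 3,857 liters, $308,598.57):
Base rate for 5844.04.01 is $5.50/liter.
Origin Corova qualifies under the Oron–Corova agreement and 5844.04.01 is covered: preferential rate Free applies instead.
Duty = $308,598.57 × 0% = $0.00.
Line 3 (7096.65.08, Astesta, 3,993 kg, $521,964.96):
Base rate for 7096.65.08 is 15% + $1.30/kg.
7096.65.08 has an FTA preferential rate, but origin Astesta is not Corova; base rate stands.
The additional-duty order on 7096.65.08 targets Bralica, not Astesta; it does not apply.
Duty = $521,964.96 × 15% + 3,993 × $1.30 = $83,485.64.
Total = $0.00 + $0.00 + $83,485.64 = $83,485.64.

$83,485.64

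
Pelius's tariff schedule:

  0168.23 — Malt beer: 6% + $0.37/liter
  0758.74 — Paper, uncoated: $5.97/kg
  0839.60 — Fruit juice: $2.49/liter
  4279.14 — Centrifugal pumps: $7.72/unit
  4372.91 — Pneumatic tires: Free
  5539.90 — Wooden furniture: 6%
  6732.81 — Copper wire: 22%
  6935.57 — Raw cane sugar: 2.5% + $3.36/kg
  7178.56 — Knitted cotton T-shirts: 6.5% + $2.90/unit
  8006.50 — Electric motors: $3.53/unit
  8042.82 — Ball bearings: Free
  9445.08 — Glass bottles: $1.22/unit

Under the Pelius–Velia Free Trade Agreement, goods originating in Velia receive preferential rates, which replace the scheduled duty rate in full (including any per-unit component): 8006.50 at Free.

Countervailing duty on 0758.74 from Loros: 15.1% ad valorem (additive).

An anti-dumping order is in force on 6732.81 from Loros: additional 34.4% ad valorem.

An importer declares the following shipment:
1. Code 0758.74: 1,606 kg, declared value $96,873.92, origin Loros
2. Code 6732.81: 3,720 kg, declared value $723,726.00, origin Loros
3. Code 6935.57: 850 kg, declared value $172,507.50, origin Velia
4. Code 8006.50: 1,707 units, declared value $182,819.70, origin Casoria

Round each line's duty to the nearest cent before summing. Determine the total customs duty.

Line 1 (0758.74, Loros, 1,606 kg, $96,873.92):
Base rate for 0758.74 is $5.97/kg.
Additional duty on 0758.74 from Loros: +15.1% ad valorem. Applied ad valorem rate = 15.1%.
Duty = $96,873.92 × 15.1% + 1,606 × $5.97 = $24,215.78.
Line 2 (6732.81, Loros, 3,720 kg, $723,726.00):
Base rate for 6732.81 is 22%.
Additional duty on 6732.81 from Loros: +34.4%. Applied ad valorem rate: 22% + 34.4% = 56.4%.
Duty = $723,726.00 × 56.4% = $408,181.46.
Line 3 (6935.57, Velia, 850 kg, $172,507.50):
Base rate for 6935.57 is 2.5% + $3.36/kg.
Origin Velia is the FTA partner but 6935.57 is not on the preference list; base rate stands.
Duty = $172,507.50 × 2.5% + 850 × $3.36 = $7,168.69.
Line 4 (8006.50, Casoria, 1,707 units, $182,819.70):
Base rate for 8006.50 is $3.53/unit.
8006.50 has an FTA preferential rate, but origin Casoria is not Velia; base rate stands.
Duty = 1,707 × $3.53 = $6,025.71.
Total = $24,215.78 + $408,181.46 + $7,168.69 + $6,025.71 = $445,591.64.

$445,591.64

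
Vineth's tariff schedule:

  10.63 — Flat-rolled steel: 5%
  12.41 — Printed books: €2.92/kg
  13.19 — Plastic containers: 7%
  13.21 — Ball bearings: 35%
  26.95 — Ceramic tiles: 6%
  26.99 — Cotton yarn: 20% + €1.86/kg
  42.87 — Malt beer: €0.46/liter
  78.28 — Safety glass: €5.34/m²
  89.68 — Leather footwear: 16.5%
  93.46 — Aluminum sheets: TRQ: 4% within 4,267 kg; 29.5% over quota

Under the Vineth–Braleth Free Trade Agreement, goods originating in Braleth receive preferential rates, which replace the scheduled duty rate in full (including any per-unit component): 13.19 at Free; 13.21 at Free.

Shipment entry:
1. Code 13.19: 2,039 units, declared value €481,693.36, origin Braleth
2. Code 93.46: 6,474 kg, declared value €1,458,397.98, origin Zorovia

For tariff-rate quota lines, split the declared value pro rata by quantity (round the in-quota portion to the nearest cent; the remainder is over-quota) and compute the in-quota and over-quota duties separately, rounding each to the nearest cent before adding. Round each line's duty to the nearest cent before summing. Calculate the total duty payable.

€185,114.49

Line 1 (13.19, Braleth, 2,039 units, €481,693.36):
Base rate for 13.19 is 7%.
Origin Braleth qualifies under the Vineth–Braleth agreement and 13.19 is covered: preferential rate Free applies instead.
Duty = €481,693.36 × 0% = €0.00.
Line 2 (93.46, Zorovia, 6,474 kg, €1,458,397.98):
Code 93.46 is under a tariff-rate quota (threshold 4,267 kg). In-quota: 4,267 kg at 4%; over-quota: 2,207 kg at 29.5%.
Pro-rata value split: in-quota = €1,458,397.98 × 4,267/6,474 = €961,227.09; over-quota = €1,458,397.98 − €961,227.09 = €497,170.89.
In-quota duty = €961,227.09 × 4% = €38,449.08. Over-quota duty = €497,170.89 × 29.5% = €146,665.41.
Line duty = €38,449.08 + €146,665.41 = €185,114.49.
Total = €0.00 + €185,114.49 = €185,114.49.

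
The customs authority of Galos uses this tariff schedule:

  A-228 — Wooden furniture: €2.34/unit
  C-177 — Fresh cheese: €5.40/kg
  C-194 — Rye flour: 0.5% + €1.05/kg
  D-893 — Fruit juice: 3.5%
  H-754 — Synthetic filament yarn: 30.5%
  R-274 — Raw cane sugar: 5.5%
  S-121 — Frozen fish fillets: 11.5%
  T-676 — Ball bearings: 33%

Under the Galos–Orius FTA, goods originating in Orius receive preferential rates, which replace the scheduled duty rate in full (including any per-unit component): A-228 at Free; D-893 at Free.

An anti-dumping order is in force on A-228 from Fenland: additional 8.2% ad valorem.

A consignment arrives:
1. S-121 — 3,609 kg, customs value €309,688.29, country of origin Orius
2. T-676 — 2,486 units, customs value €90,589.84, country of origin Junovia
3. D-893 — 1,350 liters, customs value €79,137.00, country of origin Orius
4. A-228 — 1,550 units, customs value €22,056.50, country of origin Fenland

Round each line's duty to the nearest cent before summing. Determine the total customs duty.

€70,944.43

Line 1 (S-121, Orius, 3,609 kg, €309,688.29):
Base rate for S-121 is 11.5%.
Origin Orius is the FTA partner but S-121 is not on the preference list; base rate stands.
Duty = €309,688.29 × 11.5% = €35,614.15.
Line 2 (T-676, Junovia, 2,486 units, €90,589.84):
Base rate for T-676 is 33%.
Duty = €90,589.84 × 33% = €29,894.65.
Line 3 (D-893, Orius, 1,350 liters, €79,137.00):
Base rate for D-893 is 3.5%.
Origin Orius qualifies under the Galos–Orius agreement and D-893 is covered: preferential rate Free applies instead.
Duty = €79,137.00 × 0% = €0.00.
Line 4 (A-228, Fenland, 1,550 units, €22,056.50):
Base rate for A-228 is €2.34/unit.
A-228 has an FTA preferential rate, but origin Fenland is not Orius; base rate stands.
Additional duty on A-228 from Fenland: +8.2% ad valorem. Applied ad valorem rate = 8.2%.
Duty = €22,056.50 × 8.2% + 1,550 × €2.34 = €5,435.63.
Total = €35,614.15 + €29,894.65 + €0.00 + €5,435.63 = €70,944.43.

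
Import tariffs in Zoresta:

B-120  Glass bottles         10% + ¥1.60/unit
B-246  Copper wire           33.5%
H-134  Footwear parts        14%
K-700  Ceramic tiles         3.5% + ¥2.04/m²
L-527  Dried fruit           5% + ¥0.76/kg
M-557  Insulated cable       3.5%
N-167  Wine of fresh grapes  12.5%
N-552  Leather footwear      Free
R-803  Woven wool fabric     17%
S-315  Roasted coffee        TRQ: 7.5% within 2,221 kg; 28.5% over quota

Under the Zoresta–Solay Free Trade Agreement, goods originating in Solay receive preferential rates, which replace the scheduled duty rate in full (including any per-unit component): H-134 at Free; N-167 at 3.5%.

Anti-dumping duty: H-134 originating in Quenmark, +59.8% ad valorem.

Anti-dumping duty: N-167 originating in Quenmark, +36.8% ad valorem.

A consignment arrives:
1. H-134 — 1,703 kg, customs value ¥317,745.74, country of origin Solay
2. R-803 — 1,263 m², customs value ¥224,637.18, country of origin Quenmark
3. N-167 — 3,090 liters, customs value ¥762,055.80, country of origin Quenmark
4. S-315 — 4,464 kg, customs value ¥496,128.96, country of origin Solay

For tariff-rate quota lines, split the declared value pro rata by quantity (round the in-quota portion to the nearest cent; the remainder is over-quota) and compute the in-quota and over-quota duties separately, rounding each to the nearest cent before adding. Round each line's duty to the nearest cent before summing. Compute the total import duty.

¥503,441.78

Line 1 (H-134, Solay, 1,703 kg, ¥317,745.74):
Base rate for H-134 is 14%.
Origin Solay qualifies under the Zoresta–Solay agreement and H-134 is covered: preferential rate Free applies instead.
The additional-duty order on H-134 targets Quenmark, not Solay; it does not apply.
Duty = ¥317,745.74 × 0% = ¥0.00.
Line 2 (R-803, Quenmark, 1,263 m², ¥224,637.18):
Base rate for R-803 is 17%.
Duty = ¥224,637.18 × 17% = ¥38,188.32.
Line 3 (N-167, Quenmark, 3,090 liters, ¥762,055.80):
Base rate for N-167 is 12.5%.
N-167 has an FTA preferential rate, but origin Quenmark is not Solay; base rate stands.
Additional duty on N-167 from Quenmark: +36.8%. Applied ad valorem rate: 12.5% + 36.8% = 49.3%.
Duty = ¥762,055.80 × 49.3% = ¥375,693.51.
Line 4 (S-315, Solay, 4,464 kg, ¥496,128.96):
Code S-315 is under a tariff-rate quota (threshold 2,221 kg). In-quota: 2,221 kg at 7.5%; over-quota: 2,243 kg at 28.5%.
Pro-rata value split: in-quota = ¥496,128.96 × 2,221/4,464 = ¥246,841.94; over-quota = ¥496,128.96 − ¥246,841.94 = ¥249,287.02.
In-quota duty = ¥246,841.94 × 7.5% = ¥18,513.15. Over-quota duty = ¥249,287.02 × 28.5% = ¥71,046.80.
Line duty = ¥18,513.15 + ¥71,046.80 = ¥89,559.95.
Total = ¥0.00 + ¥38,188.32 + ¥375,693.51 + ¥89,559.95 = ¥503,441.78.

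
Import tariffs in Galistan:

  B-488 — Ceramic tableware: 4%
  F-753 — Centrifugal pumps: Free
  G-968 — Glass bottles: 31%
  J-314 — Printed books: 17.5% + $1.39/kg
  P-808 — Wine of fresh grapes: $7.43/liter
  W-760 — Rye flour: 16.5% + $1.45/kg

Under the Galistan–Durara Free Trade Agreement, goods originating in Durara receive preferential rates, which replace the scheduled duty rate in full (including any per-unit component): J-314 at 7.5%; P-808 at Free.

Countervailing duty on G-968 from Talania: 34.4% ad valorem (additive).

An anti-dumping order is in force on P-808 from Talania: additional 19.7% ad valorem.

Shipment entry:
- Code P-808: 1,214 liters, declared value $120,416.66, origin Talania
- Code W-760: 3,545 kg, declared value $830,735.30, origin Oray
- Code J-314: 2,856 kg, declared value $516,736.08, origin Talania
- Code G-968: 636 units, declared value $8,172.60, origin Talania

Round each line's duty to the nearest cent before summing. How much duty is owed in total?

$274,697.20

Line 1 (P-808, Talania, 1,214 liters, $120,416.66):
Base rate for P-808 is $7.43/liter.
P-808 has an FTA preferential rate, but origin Talania is not Durara; base rate stands.
Additional duty on P-808 from Talania: +19.7% ad valorem. Applied ad valorem rate = 19.7%.
Duty = $120,416.66 × 19.7% + 1,214 × $7.43 = $32,742.10.
Line 2 (W-760, Oray, 3,545 kg, $830,735.30):
Base rate for W-760 is 16.5% + $1.45/kg.
Duty = $830,735.30 × 16.5% + 3,545 × $1.45 = $142,211.57.
Line 3 (J-314, Talania, 2,856 kg, $516,736.08):
Base rate for J-314 is 17.5% + $1.39/kg.
J-314 has an FTA preferential rate, but origin Talania is not Durara; base rate stands.
Duty = $516,736.08 × 17.5% + 2,856 × $1.39 = $94,398.65.
Line 4 (G-968, Talania, 636 units, $8,172.60):
Base rate for G-968 is 31%.
Additional duty on G-968 from Talania: +34.4%. Applied ad valorem rate: 31% + 34.4% = 65.4%.
Duty = $8,172.60 × 65.4% = $5,344.88.
Total = $32,742.10 + $142,211.57 + $94,398.65 + $5,344.88 = $274,697.20.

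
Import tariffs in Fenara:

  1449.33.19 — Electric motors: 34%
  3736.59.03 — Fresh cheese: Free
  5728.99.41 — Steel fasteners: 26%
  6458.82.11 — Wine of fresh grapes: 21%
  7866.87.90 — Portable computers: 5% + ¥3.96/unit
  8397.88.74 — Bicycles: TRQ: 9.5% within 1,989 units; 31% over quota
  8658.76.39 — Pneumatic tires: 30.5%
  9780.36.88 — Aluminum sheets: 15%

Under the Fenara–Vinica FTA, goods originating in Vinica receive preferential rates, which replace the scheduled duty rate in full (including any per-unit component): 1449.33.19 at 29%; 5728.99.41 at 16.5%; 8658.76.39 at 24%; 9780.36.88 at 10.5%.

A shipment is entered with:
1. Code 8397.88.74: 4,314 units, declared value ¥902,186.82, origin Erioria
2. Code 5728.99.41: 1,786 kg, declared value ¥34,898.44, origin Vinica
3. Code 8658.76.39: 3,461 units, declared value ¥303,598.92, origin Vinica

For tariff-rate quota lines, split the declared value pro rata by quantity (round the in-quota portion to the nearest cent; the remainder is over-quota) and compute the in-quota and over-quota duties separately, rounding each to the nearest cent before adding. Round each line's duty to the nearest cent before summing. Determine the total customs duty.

¥268,868.59

Line 1 (8397.88.74, Erioria, 4,314 units, ¥902,186.82):
Code 8397.88.74 is under a tariff-rate quota (threshold 1,989 units). In-quota: 1,989 units at 9.5%; over-quota: 2,325 units at 31%.
Pro-rata value split: in-quota = ¥902,186.82 × 1,989/4,314 = ¥415,959.57; over-quota = ¥902,186.82 − ¥415,959.57 = ¥486,227.25.
In-quota duty = ¥415,959.57 × 9.5% = ¥39,516.16. Over-quota duty = ¥486,227.25 × 31% = ¥150,730.45.
Line duty = ¥39,516.16 + ¥150,730.45 = ¥190,246.61.
Line 2 (5728.99.41, Vinica, 1,786 kg, ¥34,898.44):
Base rate for 5728.99.41 is 26%.
Origin Vinica qualifies under the Fenara–Vinica agreement and 5728.99.41 is covered: preferential rate 16.5% applies instead.
Duty = ¥34,898.44 × 16.5% = ¥5,758.24.
Line 3 (8658.76.39, Vinica, 3,461 units, ¥303,598.92):
Base rate for 8658.76.39 is 30.5%.
Origin Vinica qualifies under the Fenara–Vinica agreement and 8658.76.39 is covered: preferential rate 24% applies instead.
Duty = ¥303,598.92 × 24% = ¥72,863.74.
Total = ¥190,246.61 + ¥5,758.24 + ¥72,863.74 = ¥268,868.59.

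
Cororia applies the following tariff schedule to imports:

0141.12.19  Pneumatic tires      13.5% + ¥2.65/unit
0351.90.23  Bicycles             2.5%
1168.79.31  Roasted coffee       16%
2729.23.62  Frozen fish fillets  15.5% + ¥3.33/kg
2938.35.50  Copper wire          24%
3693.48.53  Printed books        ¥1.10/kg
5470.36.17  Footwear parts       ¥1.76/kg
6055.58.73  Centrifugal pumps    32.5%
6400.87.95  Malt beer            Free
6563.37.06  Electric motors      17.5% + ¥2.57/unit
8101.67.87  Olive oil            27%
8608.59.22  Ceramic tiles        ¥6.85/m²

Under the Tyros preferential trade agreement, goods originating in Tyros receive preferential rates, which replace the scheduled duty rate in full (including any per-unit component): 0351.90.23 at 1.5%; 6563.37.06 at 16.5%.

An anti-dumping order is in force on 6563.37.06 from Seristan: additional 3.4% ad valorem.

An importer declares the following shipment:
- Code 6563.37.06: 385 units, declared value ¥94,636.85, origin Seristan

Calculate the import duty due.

Line 1 (6563.37.06, Seristan, 385 units, ¥94,636.85):
Base rate for 6563.37.06 is 17.5% + ¥2.57/unit.
6563.37.06 has an FTA preferential rate, but origin Seristan is not Tyros; base rate stands.
Additional duty on 6563.37.06 from Seristan: +3.4%. Applied ad valorem rate: 17.5% + 3.4% = 20.9%.
Duty = ¥94,636.85 × 20.9% + 385 × ¥2.57 = ¥20,768.55.

¥20,768.55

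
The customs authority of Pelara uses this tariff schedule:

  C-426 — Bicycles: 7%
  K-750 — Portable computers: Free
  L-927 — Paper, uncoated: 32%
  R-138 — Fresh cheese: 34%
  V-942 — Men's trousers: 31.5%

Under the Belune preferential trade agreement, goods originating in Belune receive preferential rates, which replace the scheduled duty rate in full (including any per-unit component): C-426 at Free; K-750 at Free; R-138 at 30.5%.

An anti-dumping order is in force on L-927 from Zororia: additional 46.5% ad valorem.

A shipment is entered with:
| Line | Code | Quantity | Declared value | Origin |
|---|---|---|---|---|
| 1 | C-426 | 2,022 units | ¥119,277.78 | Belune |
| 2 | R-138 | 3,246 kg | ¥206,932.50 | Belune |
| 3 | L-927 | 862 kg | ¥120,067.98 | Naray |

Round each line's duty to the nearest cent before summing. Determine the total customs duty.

Line 1 (C-426, Belune, 2,022 units, ¥119,277.78):
Base rate for C-426 is 7%.
Origin Belune qualifies under the Pelara–Belune agreement and C-426 is covered: preferential rate Free applies instead.
Duty = ¥119,277.78 × 0% = ¥0.00.
Line 2 (R-138, Belune, 3,246 kg, ¥206,932.50):
Base rate for R-138 is 34%.
Origin Belune qualifies under the Pelara–Belune agreement and R-138 is covered: preferential rate 30.5% applies instead.
Duty = ¥206,932.50 × 30.5% = ¥63,114.41.
Line 3 (L-927, Naray, 862 kg, ¥120,067.98):
Base rate for L-927 is 32%.
The additional-duty order on L-927 targets Zororia, not Naray; it does not apply.
Duty = ¥120,067.98 × 32% = ¥38,421.75.
Total = ¥0.00 + ¥63,114.41 + ¥38,421.75 = ¥101,536.16.

¥101,536.16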